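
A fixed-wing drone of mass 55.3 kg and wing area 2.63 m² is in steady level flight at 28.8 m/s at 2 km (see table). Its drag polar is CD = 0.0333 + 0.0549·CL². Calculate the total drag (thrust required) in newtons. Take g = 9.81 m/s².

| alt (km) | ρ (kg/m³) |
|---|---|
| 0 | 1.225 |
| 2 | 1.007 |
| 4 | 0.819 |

D = 51.3 N

At 2 km, from the table: ρ = 1.007 kg/m³.
Weight W = mg = 55.3 × 9.81 = 542.49 N; in level flight L = W.
q = ½ρv² = ½ × 1.007 × 28.8² = 417.6 Pa.
CL = 2W/(ρv²S) = 2×542.49/(1.007×28.8²×2.63) = 0.4939.
CD = 0.0333 + 0.0549 × 0.4939² = 0.04669.
D = q·S·CD = 417.6 × 2.63 × 0.04669 = 51.29 N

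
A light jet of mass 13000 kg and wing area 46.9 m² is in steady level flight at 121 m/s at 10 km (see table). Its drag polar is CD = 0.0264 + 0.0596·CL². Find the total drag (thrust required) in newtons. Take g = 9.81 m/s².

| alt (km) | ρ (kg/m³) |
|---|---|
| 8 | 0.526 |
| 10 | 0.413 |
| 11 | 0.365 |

At 10 km, from the table: ρ = 0.413 kg/m³.
In steady level flight, lift balances weight: W = mg = 13000 × 9.81 = 1.2753×10^5 N.
q = ½ρv² = ½ × 0.413 × 121² = 3023 Pa.
CL = W/(q·S) = 1.2753×10^5 / (3023 × 46.9) = 0.8994.
CD = 0.0264 + 0.0596 × 0.8994² = 0.07461.
D = q·S·CD = 3023 × 46.9 × 0.07461 = 10580 N

D = 10600 N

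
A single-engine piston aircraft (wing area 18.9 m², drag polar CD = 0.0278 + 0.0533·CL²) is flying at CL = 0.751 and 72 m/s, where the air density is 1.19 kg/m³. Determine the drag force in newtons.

D = 3370 N

CD = 0.0278 + 0.0533 × 0.751² = 0.05786
D = ½ρv²S·CD = ½ × 1.19 × 72² × 18.9 × 0.05786 = 3370 N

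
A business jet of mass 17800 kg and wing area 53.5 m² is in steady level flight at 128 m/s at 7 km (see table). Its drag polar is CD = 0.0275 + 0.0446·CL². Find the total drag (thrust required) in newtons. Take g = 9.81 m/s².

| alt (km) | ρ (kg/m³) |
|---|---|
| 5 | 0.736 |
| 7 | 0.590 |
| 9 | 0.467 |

At 7 km, from the table: ρ = 0.590 kg/m³.
Level flight ⇒ L = W = m·g = 17800 × 9.81 = 1.7462×10^5 N.
Dynamic pressure q = 0.5 × 0.59 × 128² = 4833 Pa.
CL = W/(q·S) = 1.7462×10^5 / (4833 × 53.5) = 0.6753.
CD = 0.0275 + 0.0446 × 0.6753² = 0.04784.
D = q·S·CD = 4833 × 53.5 × 0.04784 = 12370 N

D = 12400 N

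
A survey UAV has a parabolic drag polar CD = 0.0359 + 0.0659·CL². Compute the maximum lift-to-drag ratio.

For CD = CD0 + K·CL², (L/D)max occurs at CL* = √(CD0/K) and equals 1/(2√(K·CD0)).
(L/D)max = 1/(2√(0.0659 × 0.0359)) = 1/(2 × 0.04864) = 10.3

(L/D)max = 10.3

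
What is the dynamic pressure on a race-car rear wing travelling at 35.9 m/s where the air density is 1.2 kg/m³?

q = 773 Pa

q = ½ρv² = ½ × 1.2 × 35.9² = 773 Pa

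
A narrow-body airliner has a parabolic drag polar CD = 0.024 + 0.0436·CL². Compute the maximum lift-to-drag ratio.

(L/D)max = 15.5

For CD = CD0 + K·CL², (L/D)max occurs at CL* = √(CD0/K) and equals 1/(2√(K·CD0)).
(L/D)max = 1/(2√(0.0436 × 0.024)) = 1/(2 × 0.03235) = 15.5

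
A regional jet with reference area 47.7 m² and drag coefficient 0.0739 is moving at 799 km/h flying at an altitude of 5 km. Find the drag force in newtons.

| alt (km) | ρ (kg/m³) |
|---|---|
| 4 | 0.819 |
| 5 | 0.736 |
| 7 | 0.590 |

At 5 km, from the table: ρ = 0.736 kg/m³.
Convert speed: v = 799 km/h ÷ 3.6 = 221.9 m/s.
Dynamic pressure q = ½ρv² = ½ × 0.736 × 221.9² = 18130 Pa.
D = q·S·CD = 18130 × 47.7 × 0.0739 = 63900 N ≈ 63.9 kN

D = 63900 N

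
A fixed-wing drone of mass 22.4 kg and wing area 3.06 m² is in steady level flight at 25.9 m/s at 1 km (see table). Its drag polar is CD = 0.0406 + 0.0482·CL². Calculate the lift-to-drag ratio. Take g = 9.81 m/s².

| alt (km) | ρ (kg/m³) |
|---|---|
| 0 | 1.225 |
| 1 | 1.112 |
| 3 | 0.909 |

At 1 km, from the table: ρ = 1.112 kg/m³.
Level flight ⇒ L = W = m·g = 22.4 × 9.81 = 219.74 N.
q = ½ρv² = ½ × 1.112 × 25.9² = 373 Pa.
CL = W/(q·S) = 219.74 / (373 × 3.06) = 0.1925.
CD = 0.0406 + 0.0482 × 0.1925² = 0.04239.
L/D = CL/CD = 0.1925 / 0.04239 = 4.54

L/D = 4.54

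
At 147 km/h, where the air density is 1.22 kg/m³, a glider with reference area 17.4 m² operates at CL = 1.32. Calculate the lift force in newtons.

Convert speed: v = 147 km/h ÷ 3.6 = 40.83 m/s.
L = ½ρv²S·CL = ½ × 1.22 × 40.83² × 17.4 × 1.32 = 23400 N ≈ 23.4 kN

L = 23400 N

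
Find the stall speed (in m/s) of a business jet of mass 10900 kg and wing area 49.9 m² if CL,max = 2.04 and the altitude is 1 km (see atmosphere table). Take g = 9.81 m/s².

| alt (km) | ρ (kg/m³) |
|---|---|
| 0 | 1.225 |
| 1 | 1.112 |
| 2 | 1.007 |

At 1 km, from the table: ρ = 1.112 kg/m³.
At stall, lift equals weight: L = W = m·g = 10900 × 9.81 = 1.069×10^5 N.
V_stall = √(2W/(ρ·S·CL,max)) = √(2 × 1.069×10^5 / (1.112 × 49.9 × 2.04))
V_stall = √1889 = 43.5 m/s

V_stall = 43.5 m/s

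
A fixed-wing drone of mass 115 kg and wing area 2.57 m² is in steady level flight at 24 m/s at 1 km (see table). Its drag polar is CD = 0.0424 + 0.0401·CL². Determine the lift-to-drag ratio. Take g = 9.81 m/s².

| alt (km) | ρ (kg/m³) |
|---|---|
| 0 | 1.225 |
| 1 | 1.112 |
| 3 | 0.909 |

At 1 km, from the table: ρ = 1.112 kg/m³.
In steady level flight, lift balances weight: W = mg = 115 × 9.81 = 1128.2 N.
Dynamic pressure q = 0.5 × 1.112 × 24² = 320.3 Pa.
CL = W/(q·S) = 1128.2 / (320.3 × 2.57) = 1.371.
CD = 0.0424 + 0.0401 × 1.371² = 0.1177.
L/D = CL/CD = 1.371 / 0.1177 = 11.6

L/D = 11.6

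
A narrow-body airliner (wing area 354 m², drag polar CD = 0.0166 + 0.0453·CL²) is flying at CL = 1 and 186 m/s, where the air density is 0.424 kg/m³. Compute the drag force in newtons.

D = 1.61×10^5 N

CD = 0.0166 + 0.0453 × 1² = 0.0619
D = ½ρv²S·CD = ½ × 0.424 × 186² × 354 × 0.0619 = 1.61×10^5 N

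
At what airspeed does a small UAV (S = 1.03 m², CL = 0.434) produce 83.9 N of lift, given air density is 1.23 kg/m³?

L = ½ρv²S·CL ⇒ v = √(2L/(ρ·S·CL))
v = √(2 × 83.9 / (1.23 × 1.03 × 0.434)) = √305.2 = 17.5 m/s

v = 17.5 m/s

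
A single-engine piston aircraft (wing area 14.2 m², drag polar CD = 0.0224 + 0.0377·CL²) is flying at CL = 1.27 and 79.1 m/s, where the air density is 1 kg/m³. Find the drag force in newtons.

CD = 0.0224 + 0.0377 × 1.27² = 0.08321
D = ½ρv²S·CD = ½ × 1 × 79.1² × 14.2 × 0.08321 = 3700 N

D = 3700 N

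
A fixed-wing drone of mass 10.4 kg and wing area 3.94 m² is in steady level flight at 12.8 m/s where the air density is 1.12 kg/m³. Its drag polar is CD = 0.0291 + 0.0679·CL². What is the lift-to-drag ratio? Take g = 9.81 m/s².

L/D = 8.18

Weight W = mg = 10.4 × 9.81 = 102.02 N; in level flight L = W.
q = ½ρv² = ½ × 1.12 × 12.8² = 91.75 Pa.
CL = 2W/(ρv²S) = 2×102.02/(1.12×12.8²×3.94) = 0.2822.
CD = 0.0291 + 0.0679 × 0.2822² = 0.03451.
L/D = CL/CD = 0.2822 / 0.03451 = 8.18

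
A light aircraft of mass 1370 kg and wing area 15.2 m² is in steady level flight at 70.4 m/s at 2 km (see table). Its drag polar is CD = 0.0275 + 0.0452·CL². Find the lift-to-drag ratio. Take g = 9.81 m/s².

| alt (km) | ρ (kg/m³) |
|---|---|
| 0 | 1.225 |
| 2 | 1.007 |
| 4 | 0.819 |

At 2 km, from the table: ρ = 1.007 kg/m³.
Level flight ⇒ L = W = m·g = 1370 × 9.81 = 13440 N.
Dynamic pressure q = 0.5 × 1.007 × 70.4² = 2495 Pa.
Required CL = L/(qS) = 13440/(2495·15.2) = 0.3543.
CD = 0.0275 + 0.0452 × 0.3543² = 0.03317.
L/D = CL/CD = 0.3543 / 0.03317 = 10.7

L/D = 10.7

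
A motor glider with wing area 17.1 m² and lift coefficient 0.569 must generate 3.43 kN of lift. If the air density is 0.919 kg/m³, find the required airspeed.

L = ½ρv²S·CL ⇒ v = √(2L/(ρ·S·CL))
v = √(2 × 3430 / (0.919 × 17.1 × 0.569)) = √767.2 = 27.7 m/s

v = 27.7 m/s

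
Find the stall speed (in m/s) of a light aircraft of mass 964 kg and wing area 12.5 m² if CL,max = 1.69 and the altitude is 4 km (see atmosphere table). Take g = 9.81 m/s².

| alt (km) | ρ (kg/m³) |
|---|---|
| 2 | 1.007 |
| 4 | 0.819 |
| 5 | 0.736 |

V_stall = 33.1 m/s

At 4 km, from the table: ρ = 0.819 kg/m³.
Weight W = mg = 964 × 9.81 = 9457 N.
V_stall = √(2W/(ρ·S·CL,max)) = √(2 × 9457 / (0.819 × 12.5 × 1.69))
V_stall = √1093 = 33.1 m/s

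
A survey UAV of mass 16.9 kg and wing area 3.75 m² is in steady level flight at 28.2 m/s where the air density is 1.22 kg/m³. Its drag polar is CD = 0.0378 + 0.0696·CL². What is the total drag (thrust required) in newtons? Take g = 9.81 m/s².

Weight W = mg = 16.9 × 9.81 = 165.79 N; in level flight L = W.
Dynamic pressure q = 0.5 × 1.22 × 28.2² = 485.1 Pa.
CL = 2W/(ρv²S) = 2×165.79/(1.22×28.2²×3.75) = 0.09114.
CD = 0.0378 + 0.0696 × 0.09114² = 0.03838.
D = q·S·CD = 485.1 × 3.75 × 0.03838 = 69.81 N

D = 69.8 N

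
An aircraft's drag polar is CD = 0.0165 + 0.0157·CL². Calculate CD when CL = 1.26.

CD = 0.0165 + 0.0157 × 1.26² = 0.0165 + 0.02493 = 0.0414

CD = 0.0414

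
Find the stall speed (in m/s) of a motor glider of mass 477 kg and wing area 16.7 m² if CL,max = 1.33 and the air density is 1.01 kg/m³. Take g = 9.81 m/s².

Weight W = mg = 477 × 9.81 = 4679 N.
V_stall = √(2W/(ρ·S·CL,max)) = √(2 × 4679 / (1.01 × 16.7 × 1.33))
V_stall = √417.2 = 20.4 m/s

V_stall = 20.4 m/s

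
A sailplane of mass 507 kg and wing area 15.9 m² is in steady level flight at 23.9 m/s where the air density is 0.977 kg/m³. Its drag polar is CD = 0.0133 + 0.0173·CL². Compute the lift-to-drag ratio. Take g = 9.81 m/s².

In steady level flight, lift balances weight: W = mg = 507 × 9.81 = 4973.7 N.
Dynamic pressure q = 0.5 × 0.977 × 23.9² = 279 Pa.
CL = W/(q·S) = 4973.7 / (279 × 15.9) = 1.121.
CD = 0.0133 + 0.0173 × 1.121² = 0.03504.
L/D = CL/CD = 1.121 / 0.03504 = 32

L/D = 32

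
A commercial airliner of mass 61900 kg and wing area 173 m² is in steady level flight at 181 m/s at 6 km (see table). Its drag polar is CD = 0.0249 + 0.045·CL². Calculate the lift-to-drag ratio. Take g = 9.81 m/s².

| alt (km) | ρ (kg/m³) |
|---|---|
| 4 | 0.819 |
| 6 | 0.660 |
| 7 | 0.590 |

At 6 km, from the table: ρ = 0.660 kg/m³.
Level flight ⇒ L = W = m·g = 61900 × 9.81 = 6.0724×10^5 N.
Dynamic pressure q = 0.5 × 0.66 × 181² = 10810 Pa.
CL = 2W/(ρv²S) = 2×6.0724×10^5/(0.66×181²×173) = 0.3247.
CD = 0.0249 + 0.045 × 0.3247² = 0.02964.
L/D = CL/CD = 0.3247 / 0.02964 = 11

L/D = 11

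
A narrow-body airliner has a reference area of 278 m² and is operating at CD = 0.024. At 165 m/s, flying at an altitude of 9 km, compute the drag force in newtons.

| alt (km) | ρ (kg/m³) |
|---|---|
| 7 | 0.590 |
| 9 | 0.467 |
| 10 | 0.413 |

At 9 km, from the table: ρ = 0.467 kg/m³.
D = ½ρv²S·CD = ½ × 0.467 × 165² × 278 × 0.024 = 42400 N ≈ 42.4 kN

D = 42400 N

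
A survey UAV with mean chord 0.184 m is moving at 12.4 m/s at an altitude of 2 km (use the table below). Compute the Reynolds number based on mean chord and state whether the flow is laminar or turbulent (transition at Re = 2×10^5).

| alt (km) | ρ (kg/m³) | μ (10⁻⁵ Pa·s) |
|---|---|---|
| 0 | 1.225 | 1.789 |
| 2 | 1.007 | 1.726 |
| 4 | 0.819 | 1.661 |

At 2 km, from the table: ρ = 1.007 kg/m³, μ = 1.726×10⁻⁵ Pa·s.
Re = ρ·v·c/μ = 1.007 × 12.4 × 0.184 / (1.726×10⁻⁵) = 1.33×10^5
Since 1.33×10^5 < 2×10^5, the flow is laminar.

Re = 1.33×10^5 (laminar)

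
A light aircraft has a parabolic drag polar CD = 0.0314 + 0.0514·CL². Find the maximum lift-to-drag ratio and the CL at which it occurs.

For CD = CD0 + K·CL², (L/D)max occurs at CL* = √(CD0/K) and equals 1/(2√(K·CD0)).
(L/D)max = 1/(2√(0.0514 × 0.0314)) = 1/(2 × 0.04017) = 12.4
CL* = √(0.0314/0.0514) = 0.782

(L/D)max = 12.4, at CL = 0.782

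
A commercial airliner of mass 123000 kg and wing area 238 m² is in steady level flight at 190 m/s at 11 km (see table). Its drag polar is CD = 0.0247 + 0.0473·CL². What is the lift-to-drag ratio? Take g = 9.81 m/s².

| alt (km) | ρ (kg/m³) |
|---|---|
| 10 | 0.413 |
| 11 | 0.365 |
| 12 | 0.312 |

L/D = 14.6

At 11 km, from the table: ρ = 0.365 kg/m³.
Weight W = mg = 123000 × 9.81 = 1.2066×10^6 N; in level flight L = W.
Dynamic pressure q = 0.5 × 0.365 × 190² = 6588 Pa.
CL = 2W/(ρv²S) = 2×1.2066×10^6/(0.365×190²×238) = 0.7695.
CD = 0.0247 + 0.0473 × 0.7695² = 0.05271.
L/D = CL/CD = 0.7695 / 0.05271 = 14.6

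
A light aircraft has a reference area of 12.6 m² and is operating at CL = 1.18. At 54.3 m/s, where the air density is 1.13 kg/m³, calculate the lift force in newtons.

L = 24800 N

Dynamic pressure q = ½ρv² = ½ × 1.13 × 54.3² = 1666 Pa.
L = q·S·CL = 1666 × 12.6 × 1.18 = 24800 N ≈ 24.8 kN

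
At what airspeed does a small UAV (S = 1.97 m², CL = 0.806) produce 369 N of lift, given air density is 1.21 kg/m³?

L = ½ρv²S·CL ⇒ v = √(2L/(ρ·S·CL))
v = √(2 × 369 / (1.21 × 1.97 × 0.806)) = √384.1 = 19.6 m/s

v = 19.6 m/s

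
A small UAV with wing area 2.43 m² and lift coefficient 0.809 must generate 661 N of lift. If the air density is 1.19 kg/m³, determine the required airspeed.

L = ½ρv²S·CL ⇒ v = √(2L/(ρ·S·CL))
v = √(2 × 661 / (1.19 × 2.43 × 0.809)) = √565.1 = 23.8 m/s

v = 23.8 m/s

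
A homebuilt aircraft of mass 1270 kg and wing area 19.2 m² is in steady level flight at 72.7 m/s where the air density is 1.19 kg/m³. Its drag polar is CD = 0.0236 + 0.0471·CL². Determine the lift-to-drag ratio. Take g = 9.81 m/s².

Level flight ⇒ L = W = m·g = 1270 × 9.81 = 12459 N.
Dynamic pressure q = 0.5 × 1.19 × 72.7² = 3145 Pa.
Required CL = L/(qS) = 12459/(3145·19.2) = 0.2063.
CD = 0.0236 + 0.0471 × 0.2063² = 0.02561.
L/D = CL/CD = 0.2063 / 0.02561 = 8.06

L/D = 8.06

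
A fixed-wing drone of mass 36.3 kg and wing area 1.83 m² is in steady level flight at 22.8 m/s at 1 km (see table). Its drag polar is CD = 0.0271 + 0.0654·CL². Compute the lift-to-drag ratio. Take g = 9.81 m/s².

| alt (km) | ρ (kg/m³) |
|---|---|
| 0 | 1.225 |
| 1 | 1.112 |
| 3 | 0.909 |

L/D = 11.9

At 1 km, from the table: ρ = 1.112 kg/m³.
In steady level flight, lift balances weight: W = mg = 36.3 × 9.81 = 356.1 N.
q = ½ρv² = ½ × 1.112 × 22.8² = 289 Pa.
CL = 2W/(ρv²S) = 2×356.1/(1.112×22.8²×1.83) = 0.6733.
CD = 0.0271 + 0.0654 × 0.6733² = 0.05674.
L/D = CL/CD = 0.6733 / 0.05674 = 11.9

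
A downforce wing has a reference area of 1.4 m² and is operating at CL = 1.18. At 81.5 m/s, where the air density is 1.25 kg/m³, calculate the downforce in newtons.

L = 6860 N

L = ½ρv²S·CL = ½ × 1.25 × 81.5² × 1.4 × 1.18 = 6860 N ≈ 6.86 kN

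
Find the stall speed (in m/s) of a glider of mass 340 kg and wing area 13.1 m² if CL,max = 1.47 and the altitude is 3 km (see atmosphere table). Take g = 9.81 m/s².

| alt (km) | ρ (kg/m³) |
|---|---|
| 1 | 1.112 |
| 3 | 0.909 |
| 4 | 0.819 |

V_stall = 19.5 m/s

At 3 km, from the table: ρ = 0.909 kg/m³.
Stall occurs when L = W at CL,max. W = mg = 340 × 9.81 = 3335 N.
From L = ½ρV²S·CL,max = W: V_stall = √(2W/(ρSCL,max)) = √(2·3335/(0.909·13.1·1.47))
V_stall = √381.1 = 19.5 m/s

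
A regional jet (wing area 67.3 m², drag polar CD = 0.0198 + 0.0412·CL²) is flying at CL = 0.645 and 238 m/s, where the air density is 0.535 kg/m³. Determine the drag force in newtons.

D = 37700 N

CD = 0.0198 + 0.0412 × 0.645² = 0.03694
D = ½ρv²S·CD = ½ × 0.535 × 238² × 67.3 × 0.03694 = 37700 N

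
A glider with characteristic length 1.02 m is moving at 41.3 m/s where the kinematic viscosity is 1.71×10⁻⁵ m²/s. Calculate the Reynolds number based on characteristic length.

Re = 2.46×10^6

Re = v·c/ν = 41.3 × 1.02 / (1.71×10⁻⁵) = 2.46×10^6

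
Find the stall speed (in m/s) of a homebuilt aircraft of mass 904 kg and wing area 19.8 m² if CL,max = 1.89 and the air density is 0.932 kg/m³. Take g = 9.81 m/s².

Stall occurs when L = W at CL,max. W = mg = 904 × 9.81 = 8868 N.
From L = ½ρV²S·CL,max = W: V_stall = √(2W/(ρSCL,max)) = √(2·8868/(0.932·19.8·1.89))
V_stall = √508.5 = 22.6 m/s

V_stall = 22.6 m/s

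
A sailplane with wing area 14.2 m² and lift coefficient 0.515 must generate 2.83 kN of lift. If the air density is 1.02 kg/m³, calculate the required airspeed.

v = 27.5 m/s

L = ½ρv²S·CL ⇒ v = √(2L/(ρ·S·CL))
v = √(2 × 2830 / (1.02 × 14.2 × 0.515)) = √758.8 = 27.5 m/s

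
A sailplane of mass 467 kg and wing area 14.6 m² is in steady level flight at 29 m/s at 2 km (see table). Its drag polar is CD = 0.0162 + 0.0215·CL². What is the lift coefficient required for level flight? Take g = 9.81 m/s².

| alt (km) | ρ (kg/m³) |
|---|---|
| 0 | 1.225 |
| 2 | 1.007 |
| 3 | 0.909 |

At 2 km, from the table: ρ = 1.007 kg/m³.
Weight W = mg = 467 × 9.81 = 4581.3 N; in level flight L = W.
q = ½ρv² = ½ × 1.007 × 29² = 423.4 Pa.
Required CL = L/(qS) = 4581.3/(423.4·14.6) = 0.741.

CL = 0.741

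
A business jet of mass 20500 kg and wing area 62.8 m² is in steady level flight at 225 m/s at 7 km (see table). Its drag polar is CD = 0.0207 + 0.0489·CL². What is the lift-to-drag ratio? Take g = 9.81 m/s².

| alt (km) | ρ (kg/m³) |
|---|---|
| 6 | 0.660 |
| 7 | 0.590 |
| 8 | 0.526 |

L/D = 9.34

At 7 km, from the table: ρ = 0.590 kg/m³.
In steady level flight, lift balances weight: W = mg = 20500 × 9.81 = 2.011×10^5 N.
Dynamic pressure q = 0.5 × 0.59 × 225² = 14930 Pa.
CL = W/(q·S) = 2.011×10^5 / (14930 × 62.8) = 0.2144.
CD = 0.0207 + 0.0489 × 0.2144² = 0.02295.
L/D = CL/CD = 0.2144 / 0.02295 = 9.34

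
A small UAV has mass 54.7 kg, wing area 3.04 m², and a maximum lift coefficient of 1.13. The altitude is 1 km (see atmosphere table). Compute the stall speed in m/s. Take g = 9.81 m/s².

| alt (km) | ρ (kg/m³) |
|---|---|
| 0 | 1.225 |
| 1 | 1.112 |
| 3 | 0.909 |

At 1 km, from the table: ρ = 1.112 kg/m³.
At stall, lift equals weight: L = W = m·g = 54.7 × 9.81 = 536.6 N.
V_stall = √(2W/(ρ·S·CL,max)) = √(2 × 536.6 / (1.112 × 3.04 × 1.13))
V_stall = √281 = 16.8 m/s

V_stall = 16.8 m/s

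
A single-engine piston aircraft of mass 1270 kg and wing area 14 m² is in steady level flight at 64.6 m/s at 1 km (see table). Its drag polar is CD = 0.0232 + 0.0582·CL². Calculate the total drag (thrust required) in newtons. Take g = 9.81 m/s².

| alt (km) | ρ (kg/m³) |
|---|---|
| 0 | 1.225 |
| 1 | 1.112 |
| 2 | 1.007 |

D = 1030 N

At 1 km, from the table: ρ = 1.112 kg/m³.
In steady level flight, lift balances weight: W = mg = 1270 × 9.81 = 12459 N.
Dynamic pressure q = 0.5 × 1.112 × 64.6² = 2320 Pa.
Required CL = L/(qS) = 12459/(2320·14) = 0.3835.
CD = 0.0232 + 0.0582 × 0.3835² = 0.03176.
D = q·S·CD = 2320 × 14 × 0.03176 = 1032 N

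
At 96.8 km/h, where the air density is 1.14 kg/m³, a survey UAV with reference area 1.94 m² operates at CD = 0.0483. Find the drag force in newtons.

D = 38.6 N

Convert speed: v = 96.8 km/h ÷ 3.6 = 26.89 m/s.
Dynamic pressure q = ½ρv² = ½ × 1.14 × 26.89² = 412.1 Pa.
D = q·S·CD = 412.1 × 1.94 × 0.0483 = 38.6 N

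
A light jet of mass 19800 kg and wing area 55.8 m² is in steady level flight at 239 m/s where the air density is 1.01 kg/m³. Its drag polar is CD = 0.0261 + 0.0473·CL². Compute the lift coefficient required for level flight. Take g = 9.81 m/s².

Level flight ⇒ L = W = m·g = 19800 × 9.81 = 1.9424×10^5 N.
Dynamic pressure q = 0.5 × 1.01 × 239² = 28850 Pa.
Required CL = L/(qS) = 1.9424×10^5/(28850·55.8) = 0.1207.

CL = 0.121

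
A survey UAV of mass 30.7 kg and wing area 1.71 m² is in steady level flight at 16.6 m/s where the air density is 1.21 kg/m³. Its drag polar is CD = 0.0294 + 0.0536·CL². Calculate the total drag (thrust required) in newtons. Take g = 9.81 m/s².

D = 25.4 N

Weight W = mg = 30.7 × 9.81 = 301.17 N; in level flight L = W.
Dynamic pressure q = 0.5 × 1.21 × 16.6² = 166.7 Pa.
Required CL = L/(qS) = 301.17/(166.7·1.71) = 1.056.
CD = 0.0294 + 0.0536 × 1.056² = 0.08922.
D = q·S·CD = 166.7 × 1.71 × 0.08922 = 25.43 N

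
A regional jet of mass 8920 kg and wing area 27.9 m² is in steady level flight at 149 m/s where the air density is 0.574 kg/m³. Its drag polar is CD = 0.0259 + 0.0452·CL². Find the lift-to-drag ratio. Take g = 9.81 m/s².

L/D = 13.4

Level flight ⇒ L = W = m·g = 8920 × 9.81 = 87505 N.
q = ½ρv² = ½ × 0.574 × 149² = 6372 Pa.
CL = 2W/(ρv²S) = 2×87505/(0.574×149²×27.9) = 0.4922.
CD = 0.0259 + 0.0452 × 0.4922² = 0.03685.
L/D = CL/CD = 0.4922 / 0.03685 = 13.4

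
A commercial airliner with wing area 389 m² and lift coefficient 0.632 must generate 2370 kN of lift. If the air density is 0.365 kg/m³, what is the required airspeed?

L = ½ρv²S·CL ⇒ v = √(2L/(ρ·S·CL))
v = √(2 × 2.37×10^6 / (0.365 × 389 × 0.632)) = √52820 = 230 m/s

v = 230 m/s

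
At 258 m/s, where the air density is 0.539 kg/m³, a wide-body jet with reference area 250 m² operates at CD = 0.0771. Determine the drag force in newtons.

D = ½ρv²S·CD = ½ × 0.539 × 258² × 250 × 0.0771 = 3.46×10^5 N ≈ 346 kN

D = 3.46×10^5 N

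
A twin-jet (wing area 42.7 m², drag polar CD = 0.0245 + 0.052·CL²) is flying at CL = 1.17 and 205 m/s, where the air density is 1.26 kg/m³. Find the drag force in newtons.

CD = 0.0245 + 0.052 × 1.17² = 0.09568
D = ½ρv²S·CD = ½ × 1.26 × 205² × 42.7 × 0.09568 = 1.08×10^5 N

D = 1.08×10^5 N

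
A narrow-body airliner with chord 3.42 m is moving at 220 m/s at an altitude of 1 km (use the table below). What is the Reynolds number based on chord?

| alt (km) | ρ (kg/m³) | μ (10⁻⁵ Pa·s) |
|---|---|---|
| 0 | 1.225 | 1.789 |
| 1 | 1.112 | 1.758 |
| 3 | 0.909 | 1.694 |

At 1 km, from the table: ρ = 1.112 kg/m³, μ = 1.758×10⁻⁵ Pa·s.
Re = ρ·v·c/μ = 1.112 × 220 × 3.42 / (1.758×10⁻⁵) = 4.76×10^7

Re = 4.76×10^7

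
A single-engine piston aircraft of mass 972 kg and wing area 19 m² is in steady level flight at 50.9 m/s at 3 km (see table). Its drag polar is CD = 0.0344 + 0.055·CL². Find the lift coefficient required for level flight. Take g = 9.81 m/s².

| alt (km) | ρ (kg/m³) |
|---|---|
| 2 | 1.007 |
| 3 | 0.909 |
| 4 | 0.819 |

CL = 0.426

At 3 km, from the table: ρ = 0.909 kg/m³.
Level flight ⇒ L = W = m·g = 972 × 9.81 = 9535.3 N.
q = ½ρv² = ½ × 0.909 × 50.9² = 1178 Pa.
CL = 2W/(ρv²S) = 2×9535.3/(0.909×50.9²×19) = 0.4262.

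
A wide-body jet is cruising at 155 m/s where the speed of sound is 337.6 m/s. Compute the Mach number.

M = 0.459

M = v/a = 155 / 337.6 = 0.459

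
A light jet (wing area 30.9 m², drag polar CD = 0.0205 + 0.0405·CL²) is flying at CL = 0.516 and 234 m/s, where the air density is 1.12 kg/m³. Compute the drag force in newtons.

D = 29600 N

CD = 0.0205 + 0.0405 × 0.516² = 0.03128
D = ½ρv²S·CD = ½ × 1.12 × 234² × 30.9 × 0.03128 = 29600 N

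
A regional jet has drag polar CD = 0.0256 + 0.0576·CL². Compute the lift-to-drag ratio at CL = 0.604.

L/D = 13

CD = 0.0256 + 0.0576 × 0.604² = 0.04661
L/D = CL/CD = 0.604 / 0.04661 = 13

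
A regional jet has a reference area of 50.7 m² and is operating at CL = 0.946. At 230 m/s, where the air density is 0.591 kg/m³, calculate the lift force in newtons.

L = ½ρv²S·CL = ½ × 0.591 × 230² × 50.7 × 0.946 = 7.5×10^5 N ≈ 750 kN

L = 7.5×10^5 N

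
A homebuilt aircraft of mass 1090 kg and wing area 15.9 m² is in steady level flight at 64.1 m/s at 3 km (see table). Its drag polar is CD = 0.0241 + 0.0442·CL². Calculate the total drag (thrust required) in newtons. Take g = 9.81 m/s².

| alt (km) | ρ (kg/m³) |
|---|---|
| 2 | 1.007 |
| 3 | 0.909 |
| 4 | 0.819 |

D = 886 N

At 3 km, from the table: ρ = 0.909 kg/m³.
Level flight ⇒ L = W = m·g = 1090 × 9.81 = 10693 N.
q = ½ρv² = ½ × 0.909 × 64.1² = 1867 Pa.
CL = W/(q·S) = 10693 / (1867 × 15.9) = 0.3601.
CD = 0.0241 + 0.0442 × 0.3601² = 0.02983.
D = q·S·CD = 1867 × 15.9 × 0.02983 = 885.8 N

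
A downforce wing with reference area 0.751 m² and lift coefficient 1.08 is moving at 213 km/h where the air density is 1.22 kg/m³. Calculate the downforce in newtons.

Convert speed: v = 213 km/h ÷ 3.6 = 59.17 m/s.
L = ½ρv²S·CL = ½ × 1.22 × 59.17² × 0.751 × 1.08 = 1730 N

L = 1730 N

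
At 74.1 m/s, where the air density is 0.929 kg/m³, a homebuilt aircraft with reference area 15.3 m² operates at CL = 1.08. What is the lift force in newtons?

L = ½ρv²S·CL = ½ × 0.929 × 74.1² × 15.3 × 1.08 = 42100 N ≈ 42.1 kN

L = 42100 N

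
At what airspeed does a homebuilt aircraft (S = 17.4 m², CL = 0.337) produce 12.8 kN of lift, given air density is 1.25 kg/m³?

v = 59.1 m/s

L = ½ρv²S·CL ⇒ v = √(2L/(ρ·S·CL))
v = √(2 × 12800 / (1.25 × 17.4 × 0.337)) = √3493 = 59.1 m/s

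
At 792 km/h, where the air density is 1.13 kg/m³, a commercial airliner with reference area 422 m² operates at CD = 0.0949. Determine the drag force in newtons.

Convert speed: v = 792 km/h ÷ 3.6 = 220 m/s.
Dynamic pressure q = ½ρv² = ½ × 1.13 × 220² = 27350 Pa.
D = q·S·CD = 27350 × 422 × 0.0949 = 1.1×10^6 N ≈ 1100 kN

D = 1.1×10^6 N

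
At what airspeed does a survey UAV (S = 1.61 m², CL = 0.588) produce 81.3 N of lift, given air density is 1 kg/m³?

v = 13.1 m/s

L = ½ρv²S·CL ⇒ v = √(2L/(ρ·S·CL))
v = √(2 × 81.3 / (1 × 1.61 × 0.588)) = √171.8 = 13.1 m/s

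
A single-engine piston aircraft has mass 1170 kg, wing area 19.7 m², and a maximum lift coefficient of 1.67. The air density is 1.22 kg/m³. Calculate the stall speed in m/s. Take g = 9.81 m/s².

At stall, lift equals weight: L = W = m·g = 1170 × 9.81 = 11480 N.
From L = ½ρV²S·CL,max = W: V_stall = √(2W/(ρSCL,max)) = √(2·11480/(1.22·19.7·1.67))
V_stall = √571.9 = 23.9 m/s

V_stall = 23.9 m/s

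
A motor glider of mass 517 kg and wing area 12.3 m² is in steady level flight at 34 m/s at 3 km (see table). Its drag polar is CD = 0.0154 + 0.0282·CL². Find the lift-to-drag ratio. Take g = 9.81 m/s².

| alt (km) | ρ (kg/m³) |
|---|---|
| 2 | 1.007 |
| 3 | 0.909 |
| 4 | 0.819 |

At 3 km, from the table: ρ = 0.909 kg/m³.
Weight W = mg = 517 × 9.81 = 5071.8 N; in level flight L = W.
Dynamic pressure q = 0.5 × 0.909 × 34² = 525.4 Pa.
CL = 2W/(ρv²S) = 2×5071.8/(0.909×34²×12.3) = 0.7848.
CD = 0.0154 + 0.0282 × 0.7848² = 0.03277.
L/D = CL/CD = 0.7848 / 0.03277 = 23.9

L/D = 23.9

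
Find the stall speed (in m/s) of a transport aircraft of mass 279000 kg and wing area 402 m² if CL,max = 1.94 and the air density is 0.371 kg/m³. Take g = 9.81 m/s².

V_stall = 138 m/s

Weight W = mg = 279000 × 9.81 = 2.737×10^6 N.
From L = ½ρV²S·CL,max = W: V_stall = √(2W/(ρSCL,max)) = √(2·2.737×10^6/(0.371·402·1.94))
V_stall = √18920 = 138 m/s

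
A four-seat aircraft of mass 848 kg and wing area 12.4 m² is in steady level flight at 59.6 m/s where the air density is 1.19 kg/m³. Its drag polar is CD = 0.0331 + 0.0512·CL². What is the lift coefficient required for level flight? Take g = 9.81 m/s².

CL = 0.317

Level flight ⇒ L = W = m·g = 848 × 9.81 = 8318.9 N.
q = ½ρv² = ½ × 1.19 × 59.6² = 2114 Pa.
Required CL = L/(qS) = 8318.9/(2114·12.4) = 0.3174.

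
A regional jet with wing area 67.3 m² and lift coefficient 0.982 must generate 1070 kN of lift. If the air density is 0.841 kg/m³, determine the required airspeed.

v = 196 m/s

L = ½ρv²S·CL ⇒ v = √(2L/(ρ·S·CL))
v = √(2 × 1.07×10^6 / (0.841 × 67.3 × 0.982)) = √38500 = 196 m/s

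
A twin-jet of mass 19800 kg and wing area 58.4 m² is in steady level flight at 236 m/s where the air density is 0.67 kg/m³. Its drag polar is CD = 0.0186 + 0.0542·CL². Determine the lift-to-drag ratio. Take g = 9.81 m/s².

In steady level flight, lift balances weight: W = mg = 19800 × 9.81 = 1.9424×10^5 N.
Dynamic pressure q = 0.5 × 0.67 × 236² = 18660 Pa.
CL = W/(q·S) = 1.9424×10^5 / (18660 × 58.4) = 0.1783.
CD = 0.0186 + 0.0542 × 0.1783² = 0.02032.
L/D = CL/CD = 0.1783 / 0.02032 = 8.77

L/D = 8.77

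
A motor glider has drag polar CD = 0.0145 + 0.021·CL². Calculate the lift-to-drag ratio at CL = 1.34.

L/D = 25.7

CD = 0.0145 + 0.021 × 1.34² = 0.05221
L/D = CL/CD = 1.34 / 0.05221 = 25.7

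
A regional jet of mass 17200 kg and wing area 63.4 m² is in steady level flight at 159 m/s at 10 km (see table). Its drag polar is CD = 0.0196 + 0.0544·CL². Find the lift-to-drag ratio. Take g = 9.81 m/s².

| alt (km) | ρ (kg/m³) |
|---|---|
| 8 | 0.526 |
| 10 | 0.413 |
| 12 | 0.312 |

L/D = 15.1

At 10 km, from the table: ρ = 0.413 kg/m³.
Level flight ⇒ L = W = m·g = 17200 × 9.81 = 1.6873×10^5 N.
q = ½ρv² = ½ × 0.413 × 159² = 5221 Pa.
CL = 2W/(ρv²S) = 2×1.6873×10^5/(0.413×159²×63.4) = 0.5098.
CD = 0.0196 + 0.0544 × 0.5098² = 0.03374.
L/D = CL/CD = 0.5098 / 0.03374 = 15.1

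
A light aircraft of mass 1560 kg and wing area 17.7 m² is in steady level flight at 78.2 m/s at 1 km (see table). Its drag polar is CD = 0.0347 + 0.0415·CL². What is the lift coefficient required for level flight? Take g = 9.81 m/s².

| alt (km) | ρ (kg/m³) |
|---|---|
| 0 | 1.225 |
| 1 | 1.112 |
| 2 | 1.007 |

CL = 0.254

At 1 km, from the table: ρ = 1.112 kg/m³.
Level flight ⇒ L = W = m·g = 1560 × 9.81 = 15304 N.
Dynamic pressure q = 0.5 × 1.112 × 78.2² = 3400 Pa.
CL = 2W/(ρv²S) = 2×15304/(1.112×78.2²×17.7) = 0.2543.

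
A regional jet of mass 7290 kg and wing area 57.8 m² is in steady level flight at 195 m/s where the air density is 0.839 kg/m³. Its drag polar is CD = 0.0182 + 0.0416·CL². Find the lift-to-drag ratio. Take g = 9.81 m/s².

Level flight ⇒ L = W = m·g = 7290 × 9.81 = 71515 N.
q = ½ρv² = ½ × 0.839 × 195² = 15950 Pa.
Required CL = L/(qS) = 71515/(15950·57.8) = 0.07757.
CD = 0.0182 + 0.0416 × 0.07757² = 0.01845.
L/D = CL/CD = 0.07757 / 0.01845 = 4.2

L/D = 4.2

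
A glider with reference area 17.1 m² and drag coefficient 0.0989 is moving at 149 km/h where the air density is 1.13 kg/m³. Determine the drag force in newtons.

Convert speed: v = 149 km/h ÷ 3.6 = 41.39 m/s.
D = ½ρv²S·CD = ½ × 1.13 × 41.39² × 17.1 × 0.0989 = 1640 N

D = 1640 N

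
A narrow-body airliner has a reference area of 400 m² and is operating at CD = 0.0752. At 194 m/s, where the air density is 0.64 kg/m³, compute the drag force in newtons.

D = 3.62×10^5 N

D = ½ρv²S·CD = ½ × 0.64 × 194² × 400 × 0.0752 = 3.62×10^5 N ≈ 362 kN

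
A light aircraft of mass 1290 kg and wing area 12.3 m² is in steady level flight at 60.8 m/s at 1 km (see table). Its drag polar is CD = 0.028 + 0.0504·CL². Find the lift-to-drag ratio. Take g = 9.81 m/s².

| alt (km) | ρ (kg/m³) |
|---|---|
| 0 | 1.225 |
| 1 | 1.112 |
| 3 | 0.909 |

L/D = 12.3

At 1 km, from the table: ρ = 1.112 kg/m³.
In steady level flight, lift balances weight: W = mg = 1290 × 9.81 = 12655 N.
Dynamic pressure q = 0.5 × 1.112 × 60.8² = 2055 Pa.
CL = 2W/(ρv²S) = 2×12655/(1.112×60.8²×12.3) = 0.5006.
CD = 0.028 + 0.0504 × 0.5006² = 0.04063.
L/D = CL/CD = 0.5006 / 0.04063 = 12.3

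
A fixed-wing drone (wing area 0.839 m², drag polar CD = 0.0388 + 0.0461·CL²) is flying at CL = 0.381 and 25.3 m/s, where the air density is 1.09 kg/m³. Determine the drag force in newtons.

CD = 0.0388 + 0.0461 × 0.381² = 0.04549
D = ½ρv²S·CD = ½ × 1.09 × 25.3² × 0.839 × 0.04549 = 13.3 N

D = 13.3 N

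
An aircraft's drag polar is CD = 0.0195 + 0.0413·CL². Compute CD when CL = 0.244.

CD = 0.022

CD = 0.0195 + 0.0413 × 0.244² = 0.0195 + 0.002459 = 0.022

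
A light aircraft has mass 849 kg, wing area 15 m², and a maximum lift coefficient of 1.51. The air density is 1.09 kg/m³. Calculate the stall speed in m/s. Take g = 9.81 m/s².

V_stall = 26 m/s

Weight W = mg = 849 × 9.81 = 8329 N.
V_stall = √(2W/(ρ·S·CL,max)) = √(2 × 8329 / (1.09 × 15 × 1.51))
V_stall = √674.7 = 26 m/s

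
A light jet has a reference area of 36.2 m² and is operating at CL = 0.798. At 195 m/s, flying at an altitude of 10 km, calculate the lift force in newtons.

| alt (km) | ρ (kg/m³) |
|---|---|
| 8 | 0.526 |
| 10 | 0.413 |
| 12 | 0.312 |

L = 2.27×10^5 N

At 10 km, from the table: ρ = 0.413 kg/m³.
L = ½ρv²S·CL = ½ × 0.413 × 195² × 36.2 × 0.798 = 2.27×10^5 N ≈ 227 kN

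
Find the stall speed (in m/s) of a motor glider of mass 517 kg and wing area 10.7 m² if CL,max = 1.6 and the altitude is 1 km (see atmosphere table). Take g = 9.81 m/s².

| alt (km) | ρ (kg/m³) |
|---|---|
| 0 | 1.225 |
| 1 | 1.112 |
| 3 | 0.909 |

At 1 km, from the table: ρ = 1.112 kg/m³.
At stall, lift equals weight: L = W = m·g = 517 × 9.81 = 5072 N.
From L = ½ρV²S·CL,max = W: V_stall = √(2W/(ρSCL,max)) = √(2·5072/(1.112·10.7·1.6))
V_stall = √532.8 = 23.1 m/s

V_stall = 23.1 m/s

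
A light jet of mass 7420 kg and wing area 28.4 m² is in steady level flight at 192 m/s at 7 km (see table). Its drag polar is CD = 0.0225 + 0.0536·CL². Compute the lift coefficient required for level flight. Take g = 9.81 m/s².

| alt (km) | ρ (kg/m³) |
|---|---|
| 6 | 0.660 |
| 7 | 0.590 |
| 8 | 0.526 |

CL = 0.236

At 7 km, from the table: ρ = 0.590 kg/m³.
In steady level flight, lift balances weight: W = mg = 7420 × 9.81 = 72790 N.
q = ½ρv² = ½ × 0.59 × 192² = 10870 Pa.
Required CL = L/(qS) = 72790/(10870·28.4) = 0.2357.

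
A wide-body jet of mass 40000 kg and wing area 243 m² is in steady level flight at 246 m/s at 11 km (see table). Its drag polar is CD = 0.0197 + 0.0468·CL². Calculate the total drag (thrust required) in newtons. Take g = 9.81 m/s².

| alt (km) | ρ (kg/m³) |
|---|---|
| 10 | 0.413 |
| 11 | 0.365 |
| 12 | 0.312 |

D = 55600 N

At 11 km, from the table: ρ = 0.365 kg/m³.
In steady level flight, lift balances weight: W = mg = 40000 × 9.81 = 3.924×10^5 N.
q = ½ρv² = ½ × 0.365 × 246² = 11040 Pa.
Required CL = L/(qS) = 3.924×10^5/(11040·243) = 0.1462.
CD = 0.0197 + 0.0468 × 0.1462² = 0.0207.
D = q·S·CD = 11040 × 243 × 0.0207 = 55550 N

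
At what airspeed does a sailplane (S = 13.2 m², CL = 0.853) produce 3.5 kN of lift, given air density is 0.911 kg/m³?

v = 26.1 m/s

L = ½ρv²S·CL ⇒ v = √(2L/(ρ·S·CL))
v = √(2 × 3500 / (0.911 × 13.2 × 0.853)) = √682.4 = 26.1 m/s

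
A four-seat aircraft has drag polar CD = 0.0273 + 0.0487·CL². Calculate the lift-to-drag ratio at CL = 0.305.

CD = 0.0273 + 0.0487 × 0.305² = 0.03183
L/D = CL/CD = 0.305 / 0.03183 = 9.58

L/D = 9.58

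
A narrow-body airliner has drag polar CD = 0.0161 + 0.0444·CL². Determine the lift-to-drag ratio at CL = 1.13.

CD = 0.0161 + 0.0444 × 1.13² = 0.07279
L/D = CL/CD = 1.13 / 0.07279 = 15.5

L/D = 15.5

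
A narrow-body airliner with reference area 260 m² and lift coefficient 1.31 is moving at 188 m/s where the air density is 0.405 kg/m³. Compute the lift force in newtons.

L = 2.44×10^6 N

L = ½ρv²S·CL = ½ × 0.405 × 188² × 260 × 1.31 = 2.44×10^6 N ≈ 2440 kN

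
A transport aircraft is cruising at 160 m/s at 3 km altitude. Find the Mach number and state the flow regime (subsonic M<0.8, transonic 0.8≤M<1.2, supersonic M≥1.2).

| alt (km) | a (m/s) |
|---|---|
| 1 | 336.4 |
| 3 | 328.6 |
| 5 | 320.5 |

M = 0.487 (subsonic)

At 3 km, from the table: a = 328.6 m/s.
M = v/a = 160 / 328.6 = 0.487
M = 0.487 → subsonic.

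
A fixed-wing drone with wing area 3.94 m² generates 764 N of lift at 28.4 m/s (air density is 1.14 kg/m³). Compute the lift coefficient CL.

From L = ½ρv²S·CL, rearranging gives CL = 2L/(ρv²S).
CL = 2 × 764 / (1.14 × 28.4² × 3.94) = 0.422

CL = 0.422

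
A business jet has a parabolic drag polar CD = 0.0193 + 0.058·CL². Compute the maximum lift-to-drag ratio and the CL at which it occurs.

For CD = CD0 + K·CL², (L/D)max occurs at CL* = √(CD0/K) and equals 1/(2√(K·CD0)).
(L/D)max = 1/(2√(0.058 × 0.0193)) = 1/(2 × 0.03346) = 14.9
CL* = √(0.0193/0.058) = 0.577

(L/D)max = 14.9, at CL = 0.577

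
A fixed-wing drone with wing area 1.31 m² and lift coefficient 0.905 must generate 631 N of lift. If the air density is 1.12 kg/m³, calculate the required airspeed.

L = ½ρv²S·CL ⇒ v = √(2L/(ρ·S·CL))
v = √(2 × 631 / (1.12 × 1.31 × 0.905)) = √950.4 = 30.8 m/s

v = 30.8 m/s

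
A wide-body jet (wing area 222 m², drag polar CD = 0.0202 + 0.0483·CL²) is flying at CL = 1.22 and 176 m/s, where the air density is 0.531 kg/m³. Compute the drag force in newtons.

CD = 0.0202 + 0.0483 × 1.22² = 0.09209
D = ½ρv²S·CD = ½ × 0.531 × 176² × 222 × 0.09209 = 1.68×10^5 N

D = 1.68×10^5 N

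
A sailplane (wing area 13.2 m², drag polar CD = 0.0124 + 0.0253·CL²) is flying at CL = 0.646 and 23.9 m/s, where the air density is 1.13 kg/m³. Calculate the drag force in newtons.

D = 97.8 N

CD = 0.0124 + 0.0253 × 0.646² = 0.02296
D = ½ρv²S·CD = ½ × 1.13 × 23.9² × 13.2 × 0.02296 = 97.8 N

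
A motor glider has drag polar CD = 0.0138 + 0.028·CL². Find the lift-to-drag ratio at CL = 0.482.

CD = 0.0138 + 0.028 × 0.482² = 0.02031
L/D = CL/CD = 0.482 / 0.02031 = 23.7

L/D = 23.7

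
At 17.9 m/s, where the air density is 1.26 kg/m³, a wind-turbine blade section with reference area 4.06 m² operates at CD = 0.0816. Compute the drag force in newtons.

Dynamic pressure q = ½ρv² = ½ × 1.26 × 17.9² = 201.9 Pa.
D = q·S·CD = 201.9 × 4.06 × 0.0816 = 66.9 N

D = 66.9 N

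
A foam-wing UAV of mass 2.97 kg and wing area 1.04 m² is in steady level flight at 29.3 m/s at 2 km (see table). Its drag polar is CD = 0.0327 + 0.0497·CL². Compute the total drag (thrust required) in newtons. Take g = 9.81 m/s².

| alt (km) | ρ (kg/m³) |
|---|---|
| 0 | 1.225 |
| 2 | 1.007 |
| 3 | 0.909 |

At 2 km, from the table: ρ = 1.007 kg/m³.
Weight W = mg = 2.97 × 9.81 = 29.136 N; in level flight L = W.
Dynamic pressure q = 0.5 × 1.007 × 29.3² = 432.2 Pa.
Required CL = L/(qS) = 29.136/(432.2·1.04) = 0.06481.
CD = 0.0327 + 0.0497 × 0.06481² = 0.03291.
D = q·S·CD = 432.2 × 1.04 × 0.03291 = 14.79 N

D = 14.8 N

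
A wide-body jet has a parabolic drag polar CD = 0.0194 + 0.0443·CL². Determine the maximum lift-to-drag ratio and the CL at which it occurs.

For CD = CD0 + K·CL², (L/D)max occurs at CL* = √(CD0/K) and equals 1/(2√(K·CD0)).
(L/D)max = 1/(2√(0.0443 × 0.0194)) = 1/(2 × 0.02932) = 17.1
CL* = √(0.0194/0.0443) = 0.662

(L/D)max = 17.1, at CL = 0.662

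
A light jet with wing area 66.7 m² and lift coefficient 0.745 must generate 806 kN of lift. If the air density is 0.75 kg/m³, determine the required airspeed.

L = ½ρv²S·CL ⇒ v = √(2L/(ρ·S·CL))
v = √(2 × 8.06×10^5 / (0.75 × 66.7 × 0.745)) = √43250 = 208 m/s

v = 208 m/s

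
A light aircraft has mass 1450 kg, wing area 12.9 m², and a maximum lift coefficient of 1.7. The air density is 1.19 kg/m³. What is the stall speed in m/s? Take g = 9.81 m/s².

At stall, lift equals weight: L = W = m·g = 1450 × 9.81 = 14220 N.
V_stall = √(2W/(ρ·S·CL,max)) = √(2 × 14220 / (1.19 × 12.9 × 1.7))
V_stall = √1090 = 33 m/s

V_stall = 33 m/s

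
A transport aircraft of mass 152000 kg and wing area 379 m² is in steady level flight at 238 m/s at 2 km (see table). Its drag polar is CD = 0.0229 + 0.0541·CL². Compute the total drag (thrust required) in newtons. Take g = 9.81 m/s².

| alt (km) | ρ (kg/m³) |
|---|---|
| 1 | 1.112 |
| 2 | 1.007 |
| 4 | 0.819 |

D = 2.59×10^5 N

At 2 km, from the table: ρ = 1.007 kg/m³.
Level flight ⇒ L = W = m·g = 152000 × 9.81 = 1.4911×10^6 N.
Dynamic pressure q = 0.5 × 1.007 × 238² = 28520 Pa.
CL = 2W/(ρv²S) = 2×1.4911×10^6/(1.007×238²×379) = 0.1379.
CD = 0.0229 + 0.0541 × 0.1379² = 0.02393.
D = q·S·CD = 28520 × 379 × 0.02393 = 2.587×10^5 N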